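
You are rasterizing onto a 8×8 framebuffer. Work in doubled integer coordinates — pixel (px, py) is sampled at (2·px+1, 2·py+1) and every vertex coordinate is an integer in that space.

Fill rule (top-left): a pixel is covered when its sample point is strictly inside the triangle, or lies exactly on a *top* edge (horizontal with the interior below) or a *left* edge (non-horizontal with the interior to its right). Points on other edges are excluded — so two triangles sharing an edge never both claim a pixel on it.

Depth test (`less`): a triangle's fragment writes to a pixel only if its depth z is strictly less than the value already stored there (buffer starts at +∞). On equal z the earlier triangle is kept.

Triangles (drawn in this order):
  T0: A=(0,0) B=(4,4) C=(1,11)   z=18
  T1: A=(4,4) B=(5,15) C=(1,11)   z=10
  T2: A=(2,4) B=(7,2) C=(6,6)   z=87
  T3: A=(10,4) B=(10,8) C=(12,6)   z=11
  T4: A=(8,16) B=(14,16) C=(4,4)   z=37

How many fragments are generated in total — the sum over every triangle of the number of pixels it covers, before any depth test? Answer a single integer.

T0:
  2·area = 40
  edge (0, 0)→(4, 4): d=(4,4) right/bottom  bias=-1
  edge (4, 4)→(1, 11): d=(-3,7) right/bottom  bias=-1
  edge (1, 11)→(0, 0): d=(-1,-11) top-left  bias=+0
    (0,0)@(1, 1): e=[0,30,10] → ·  [on edge]
    (0,1)@(1, 3): e=[8,24,8] → #
    (1,1)@(3, 3): e=[0,10,30] → ·  [on edge]
    (0,2)@(1, 5): e=[16,18,6] → #
    (1,2)@(3, 5): e=[8,4,28] → #
    (2,2)@(5, 5): e=[0,-10,50] → ·  [on edge]
    (0,3)@(1, 7): e=[24,12,4] → #
    (1,3)@(3, 7): e=[16,-2,26] → ·
    (3,3)@(7, 7): e=[0,-30,70] → ·  [on edge]
    (0,4)@(1, 9): e=[32,6,2] → #
    (1,4)@(3, 9): e=[24,-8,24] → ·
    (4,4)@(9, 9): e=[0,-50,90] → ·  [on edge]
    (0,5)@(1, 11): e=[40,0,0] → ·  [on edge]
    (5,5)@(11, 11): e=[0,-70,110] → ·  [on edge]
    (6,6)@(13, 13): e=[0,-90,130] → ·  [on edge]
    (7,7)@(15, 15): e=[0,-110,150] → ·  [on edge]
  covered (5 px):
    · · · · · · · ·
    # · · · · · · ·
    # # · · · · · ·
    # · · · · · · ·
    # · · · · · · ·
    · · · · · · · ·
    · · · · · · · ·
    · · · · · · · ·
T1:
  2·area = 40
  edge (4, 4)→(5, 15): d=(1,11) right/bottom  bias=-1
  edge (5, 15)→(1, 11): d=(-4,-4) top-left  bias=+0
  edge (1, 11)→(4, 4): d=(3,-7) top-left  bias=+0
    (1,3)@(3, 7): e=[14,24,2] → #
    (2,3)@(5, 7): e=[-8,32,16] → ·
    (1,4)@(3, 9): e=[16,16,8] → #
    (2,4)@(5, 9): e=[-6,24,22] → ·
    (0,5)@(1, 11): e=[40,0,0] → #  [on edge]
    (2,5)@(5, 11): e=[-4,16,28] → ·
    (0,6)@(1, 13): e=[42,-8,6] → ·
    (1,6)@(3, 13): e=[20,0,20] → #  [on edge]
    (2,6)@(5, 13): e=[-2,8,34] → ·
    (1,7)@(3, 15): e=[22,-8,26] → ·
    (2,7)@(5, 15): e=[0,0,40] → ·  [on edge]
  covered (5 px):
    · · · · · · · ·
    · · · · · · · ·
    · · · · · · · ·
    · # · · · · · ·
    · # · · · · · ·
    # # · · · · · ·
    · # · · · · · ·
    · · · · · · · ·
T2:
  2·area = 18
  edge (2, 4)→(7, 2): d=(5,-2) top-left  bias=+0
  edge (7, 2)→(6, 6): d=(-1,4) right/bottom  bias=-1
  edge (6, 6)→(2, 4): d=(-4,-2) top-left  bias=+0
    (2,1)@(5, 3): e=[1,7,10] → #
    (3,1)@(7, 3): e=[5,-1,14] → ·
    (2,2)@(5, 5): e=[11,5,2] → #
    (3,2)@(7, 5): e=[15,-3,6] → ·
    (2,3)@(5, 7): e=[21,3,-6] → ·
  covered (2 px):
    · · · · · · · ·
    · · # · · · · ·
    · · # · · · · ·
    · · · · · · · ·
    · · · · · · · ·
    · · · · · · · ·
    · · · · · · · ·
    · · · · · · · ·
T3:
  2·area = 8  (B↔C swapped to make it positive)
  edge (10, 4)→(12, 6): d=(2,2) right/bottom  bias=-1
  edge (12, 6)→(10, 8): d=(-2,2) right/bottom  bias=-1
  edge (10, 8)→(10, 4): d=(0,-4) top-left  bias=+0
    (3,0)@(7, 1): e=[0,20,-12] → ·  [on edge]
    (4,1)@(9, 3): e=[0,12,-4] → ·  [on edge]
    (7,1)@(15, 3): e=[-12,0,20] → ·  [on edge]
    (5,2)@(11, 5): e=[0,4,4] → ·  [on edge]
    (6,2)@(13, 5): e=[-4,0,12] → ·  [on edge]
    (5,3)@(11, 7): e=[4,0,4] → ·  [on edge]
    (6,3)@(13, 7): e=[0,-4,12] → ·  [on edge]
    (4,4)@(9, 9): e=[12,0,-4] → ·  [on edge]
    (7,4)@(15, 9): e=[0,-12,20] → ·  [on edge]
    (3,5)@(7, 11): e=[20,0,-12] → ·  [on edge]
    (2,6)@(5, 13): e=[28,0,-20] → ·  [on edge]
    (1,7)@(3, 15): e=[36,0,-28] → ·  [on edge]
  covered (0 px):
    · · · · · · · ·
    · · · · · · · ·
    · · · · · · · ·
    · · · · · · · ·
    · · · · · · · ·
    · · · · · · · ·
    · · · · · · · ·
    · · · · · · · ·
T4:
  2·area = 72  (B↔C swapped to make it positive)
  edge (8, 16)→(4, 4): d=(-4,-12) top-left  bias=+0
  edge (4, 4)→(14, 16): d=(10,12) right/bottom  bias=-1
  edge (14, 16)→(8, 16): d=(-6,0) right/bottom  bias=-1
    (1,0)@(3, 1): e=[0,-18,90] → ·  [on edge]
    (2,3)@(5, 7): e=[0,18,54] → #  [on edge]
    (3,3)@(7, 7): e=[24,-6,54] → ·
    (2,4)@(5, 9): e=[-8,38,42] → ·
    (3,4)@(7, 9): e=[16,14,42] → #
    (4,4)@(9, 9): e=[40,-10,42] → ·
    (3,5)@(7, 11): e=[8,34,30] → #
    (4,5)@(9, 11): e=[32,10,30] → #
    (5,5)@(11, 11): e=[56,-14,30] → ·
    (3,6)@(7, 13): e=[0,54,18] → #  [on edge]
    (5,6)@(11, 13): e=[48,6,18] → #
    (6,6)@(13, 13): e=[72,-18,18] → ·
  covered (10 px):
    · · · · · · · ·
    · · · · · · · ·
    · · · · · · · ·
    · · # · · · · ·
    · · · # · · · ·
    · · · # # · · ·
    · · · # # # · ·
    · · · · # # # ·

Result: 22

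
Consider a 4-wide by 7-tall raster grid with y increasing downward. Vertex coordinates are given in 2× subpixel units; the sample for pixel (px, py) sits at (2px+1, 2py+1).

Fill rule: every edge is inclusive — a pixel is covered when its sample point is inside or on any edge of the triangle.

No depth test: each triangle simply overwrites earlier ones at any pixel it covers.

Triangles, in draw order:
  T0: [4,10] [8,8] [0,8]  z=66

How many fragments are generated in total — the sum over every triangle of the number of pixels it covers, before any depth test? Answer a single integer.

T0:
  2·area = 16  (B↔C swapped to make it positive)
  edge (4, 10)→(0, 8): d=(-4,-2) inclusive
  edge (0, 8)→(8, 8): d=(8,0) inclusive
  edge (8, 8)→(4, 10): d=(-4,2) inclusive
    (1,4)@(3, 9): e=[2,8,6] → X
    (2,4)@(5, 9): e=[6,8,2] → X
    (3,4)@(7, 9): e=[10,8,-2] → .
    (1,5)@(3, 11): e=[-6,24,-2] → .
    (2,5)@(5, 11): e=[-2,24,-6] → .
  covered (2 px):
    . . . .
    . . . .
    . . . .
    . . . .
    . X X .
    . . . .
    . . . .

Result: 2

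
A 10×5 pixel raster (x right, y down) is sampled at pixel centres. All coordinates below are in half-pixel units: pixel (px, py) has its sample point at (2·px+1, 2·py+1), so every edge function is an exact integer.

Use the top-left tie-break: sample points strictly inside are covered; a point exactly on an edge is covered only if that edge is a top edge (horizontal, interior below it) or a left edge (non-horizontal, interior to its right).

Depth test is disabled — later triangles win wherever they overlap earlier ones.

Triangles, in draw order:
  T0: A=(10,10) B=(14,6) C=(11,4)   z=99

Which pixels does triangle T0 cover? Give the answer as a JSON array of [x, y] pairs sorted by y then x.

T0:
  2·area = 20  (B↔C swapped to make it positive)
  edge (10, 10)→(11, 4): d=(1,-6) top-left  bias=+0
  edge (11, 4)→(14, 6): d=(3,2) right/bottom  bias=-1
  edge (14, 6)→(10, 10): d=(-4,4) right/bottom  bias=-1
    (9,0)@(19, 1): e=[45,-25,0] → .  [on edge]
    (8,1)@(17, 3): e=[35,-15,0] → .  [on edge]
    (5,2)@(11, 5): e=[1,3,16] → X
    (6,2)@(13, 5): e=[13,-1,8] → .
    (7,2)@(15, 5): e=[25,-5,0] → .  [on edge]
    (5,3)@(11, 7): e=[3,9,8] → X
    (6,3)@(13, 7): e=[15,5,0] → .  [on edge]
    (5,4)@(11, 9): e=[5,15,0] → .  [on edge]
  covered (2 px):
    . . . . . . . . . .
    . . . . . . . . . .
    . . . . . X . . . .
    . . . . . X . . . .
    . . . . . . . . . .

Result: [[5,2],[5,3]]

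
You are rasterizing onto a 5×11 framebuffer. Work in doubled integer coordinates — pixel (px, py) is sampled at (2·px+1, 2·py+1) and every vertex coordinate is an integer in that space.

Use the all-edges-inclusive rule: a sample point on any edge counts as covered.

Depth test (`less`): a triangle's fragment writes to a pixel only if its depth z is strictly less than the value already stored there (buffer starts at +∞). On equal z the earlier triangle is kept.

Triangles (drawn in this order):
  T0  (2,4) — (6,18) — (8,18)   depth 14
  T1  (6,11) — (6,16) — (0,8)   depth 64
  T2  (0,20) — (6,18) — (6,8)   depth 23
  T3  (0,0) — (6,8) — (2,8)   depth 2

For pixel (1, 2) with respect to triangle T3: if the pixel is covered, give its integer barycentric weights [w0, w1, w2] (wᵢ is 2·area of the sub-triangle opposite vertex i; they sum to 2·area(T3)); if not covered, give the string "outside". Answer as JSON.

T0:
  2·area = 28  (B↔C swapped to make it positive)
  edge (2, 4)→(8, 18): d=(6,14) inclusive
  edge (8, 18)→(6, 18): d=(-2,0) inclusive
  edge (6, 18)→(2, 4): d=(-4,-14) inclusive
    (1,3)@(3, 7): e=[4,22,2] → #
    (2,3)@(5, 7): e=[-24,22,30] → ·
    (1,4)@(3, 9): e=[16,18,-6] → ·
    (2,5)@(5, 11): e=[0,14,14] → #  [on edge]
    (3,5)@(7, 11): e=[-28,14,42] → ·
    (2,6)@(5, 13): e=[12,10,6] → #
    (3,6)@(7, 13): e=[-16,10,34] → ·
    (2,7)@(5, 15): e=[24,6,-2] → ·
    (3,8)@(7, 17): e=[8,2,18] → #
    (4,8)@(9, 17): e=[-20,2,46] → ·
    (3,9)@(7, 19): e=[20,-2,10] → ·
  covered (4 px):
    · · · · ·
    · · · · ·
    · · · · ·
    · # · · ·
    · · · · ·
    · · # · ·
    · · # · ·
    · · · · ·
    · · · # ·
    · · · · ·
    · · · · ·
T1:
  2·area = 30
  edge (6, 11)→(6, 16): d=(0,5) inclusive
  edge (6, 16)→(0, 8): d=(-6,-8) inclusive
  edge (0, 8)→(6, 11): d=(6,3) inclusive
    (0,4)@(1, 9): e=[25,2,3] → #
    (1,4)@(3, 9): e=[15,18,-3] → ·
    (0,5)@(1, 11): e=[25,-10,15] → ·
    (1,5)@(3, 11): e=[15,6,9] → #
    (2,5)@(5, 11): e=[5,22,3] → #
    (3,5)@(7, 11): e=[-5,38,-3] → ·
    (1,6)@(3, 13): e=[15,-6,21] → ·
    (2,6)@(5, 13): e=[5,10,15] → #
    (3,6)@(7, 13): e=[-5,26,9] → ·
    (2,7)@(5, 15): e=[5,-2,27] → ·
  covered (4 px):
    · · · · ·
    · · · · ·
    · · · · ·
    · · · · ·
    # · · · ·
    · # # · ·
    · · # · ·
    · · · · ·
    · · · · ·
    · · · · ·
    · · · · ·
T2:
  2·area = 60  (B↔C swapped to make it positive)
  edge (0, 20)→(6, 8): d=(6,-12) inclusive
  edge (6, 8)→(6, 18): d=(0,10) inclusive
  edge (6, 18)→(0, 20): d=(-6,2) inclusive
    (2,5)@(5, 11): e=[6,10,44] → #
    (3,5)@(7, 11): e=[30,-10,40] → ·
    (2,6)@(5, 13): e=[18,10,32] → #
    (3,6)@(7, 13): e=[42,-10,28] → ·
    (1,7)@(3, 15): e=[6,30,24] → #
    (3,7)@(7, 15): e=[54,-10,16] → ·
    (1,8)@(3, 17): e=[18,30,12] → #
    (3,8)@(7, 17): e=[66,-10,4] → ·
    (4,8)@(9, 17): e=[90,-30,0] → ·  [on edge]
    (0,9)@(1, 19): e=[6,50,4] → #
    (1,9)@(3, 19): e=[30,30,0] → #  [on edge]
    (2,9)@(5, 19): e=[54,10,-4] → ·
  covered (8 px):
    · · · · ·
    · · · · ·
    · · · · ·
    · · · · ·
    · · · · ·
    · · # · ·
    · · # · ·
    · # # · ·
    · # # · ·
    # # · · ·
    · · · · ·
T3:
  2·area = 32
  edge (0, 0)→(6, 8): d=(6,8) inclusive
  edge (6, 8)→(2, 8): d=(-4,0) inclusive
  edge (2, 8)→(0, 0): d=(-2,-8) inclusive
    (0,1)@(1, 3): e=[10,20,2] → #
    (1,1)@(3, 3): e=[-6,20,18] → ·
    (0,2)@(1, 5): e=[22,12,-2] → ·
    (1,2)@(3, 5): e=[6,12,14] → #
    (2,2)@(5, 5): e=[-10,12,30] → ·
    (1,3)@(3, 7): e=[18,4,10] → #
    (2,3)@(5, 7): e=[2,4,26] → #
    (3,3)@(7, 7): e=[-14,4,42] → ·
    (1,4)@(3, 9): e=[30,-4,6] → ·
    (2,4)@(5, 9): e=[14,-4,22] → ·
  covered (4 px):
    · · · · ·
    # · · · ·
    · # · · ·
    · # # · ·
    · · · · ·
    · · · · ·
    · · · · ·
    · · · · ·
    · · · · ·
    · · · · ·
    · · · · ·

Final: [12,14,6]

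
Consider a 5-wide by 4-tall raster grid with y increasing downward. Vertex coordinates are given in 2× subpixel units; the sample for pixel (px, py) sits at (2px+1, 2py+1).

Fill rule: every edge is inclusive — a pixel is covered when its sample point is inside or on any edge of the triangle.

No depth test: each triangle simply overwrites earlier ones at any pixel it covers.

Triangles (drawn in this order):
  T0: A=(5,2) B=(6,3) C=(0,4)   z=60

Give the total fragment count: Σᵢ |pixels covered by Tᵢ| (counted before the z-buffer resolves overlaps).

T0:
  2·area = 7
  edge (5, 2)→(6, 3): d=(1,1) inclusive
  edge (6, 3)→(0, 4): d=(-6,1) inclusive
  edge (0, 4)→(5, 2): d=(5,-2) inclusive
    (1,1)@(3, 3): e=[3,3,1] → X
    (2,1)@(5, 3): e=[1,1,5] → X
    (3,1)@(7, 3): e=[-1,-1,9] → .
    (1,2)@(3, 5): e=[5,-9,11] → .
    (2,2)@(5, 5): e=[3,-11,15] → .
  covered (2 px):
    . . . . .
    . X X . .
    . . . . .
    . . . . .

Result: 2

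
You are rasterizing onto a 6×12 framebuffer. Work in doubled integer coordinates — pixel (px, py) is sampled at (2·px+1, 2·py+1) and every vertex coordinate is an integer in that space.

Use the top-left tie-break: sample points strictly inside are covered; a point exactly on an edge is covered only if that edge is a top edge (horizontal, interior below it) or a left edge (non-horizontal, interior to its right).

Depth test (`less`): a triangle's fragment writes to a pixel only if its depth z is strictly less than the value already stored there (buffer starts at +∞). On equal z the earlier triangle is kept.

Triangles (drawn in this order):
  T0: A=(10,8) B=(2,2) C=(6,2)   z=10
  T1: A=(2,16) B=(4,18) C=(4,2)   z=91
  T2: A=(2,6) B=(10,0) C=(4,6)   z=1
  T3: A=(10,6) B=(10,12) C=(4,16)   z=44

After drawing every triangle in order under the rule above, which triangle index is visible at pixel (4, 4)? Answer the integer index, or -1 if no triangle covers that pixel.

T0:
  2·area = 24
  edge (10, 8)→(2, 2): d=(-8,-6) top-left  bias=+0
  edge (2, 2)→(6, 2): d=(4,0) top-left  bias=+0
  edge (6, 2)→(10, 8): d=(4,6) right/bottom  bias=-1
    (2,1)@(5, 3): e=[10,4,10] → X
    (3,1)@(7, 3): e=[22,4,-2] → .
    (2,2)@(5, 5): e=[-6,12,18] → .
    (3,2)@(7, 5): e=[6,12,6] → X
    (4,2)@(9, 5): e=[18,12,-6] → .
    (3,3)@(7, 7): e=[-10,20,14] → .
    (4,3)@(9, 7): e=[2,20,2] → X
    (5,3)@(11, 7): e=[14,20,-10] → .
    (4,4)@(9, 9): e=[-14,28,10] → .
  covered (3 px):
    . . . . . .
    . . X . . .
    . . . X . .
    . . . . X .
    . . . . . .
    . . . . . .
    . . . . . .
    . . . . . .
    . . . . . .
    . . . . . .
    . . . . . .
    . . . . . .
T1:
  2·area = 32  (B↔C swapped to make it positive)
  edge (2, 16)→(4, 2): d=(2,-14) top-left  bias=+0
  edge (4, 2)→(4, 18): d=(0,16) right/bottom  bias=-1
  edge (4, 18)→(2, 16): d=(-2,-2) top-left  bias=+0
    (1,4)@(3, 9): e=[0,16,16] → X  [on edge]
    (2,4)@(5, 9): e=[28,-16,20] → .
    (1,5)@(3, 11): e=[4,16,12] → X
    (2,5)@(5, 11): e=[32,-16,16] → .
    (1,6)@(3, 13): e=[8,16,8] → X
    (2,6)@(5, 13): e=[36,-16,12] → .
    (0,7)@(1, 15): e=[-16,48,0] → .  [on edge]
    (1,7)@(3, 15): e=[12,16,4] → X
    (2,7)@(5, 15): e=[40,-16,8] → .
    (1,8)@(3, 17): e=[16,16,0] → X  [on edge]
    (2,8)@(5, 17): e=[44,-16,4] → .
    (1,9)@(3, 19): e=[20,16,-4] → .
    (2,9)@(5, 19): e=[48,-16,0] → .  [on edge]
    (3,10)@(7, 21): e=[80,-48,0] → .  [on edge]
    (0,11)@(1, 23): e=[0,48,-16] → .  [on edge]
    (4,11)@(9, 23): e=[112,-80,0] → .  [on edge]
  covered (5 px):
    . . . . . .
    . . . . . .
    . . . . . .
    . . . . . .
    . X . . . .
    . X . . . .
    . X . . . .
    . X . . . .
    . X . . . .
    . . . . . .
    . . . . . .
    . . . . . .
T2:
  2·area = 12
  edge (2, 6)→(10, 0): d=(8,-6) top-left  bias=+0
  edge (10, 0)→(4, 6): d=(-6,6) right/bottom  bias=-1
  edge (4, 6)→(2, 6): d=(-2,0) right/bottom  bias=-1
    (4,0)@(9, 1): e=[2,0,10] → .  [on edge]
    (3,1)@(7, 3): e=[6,0,6] → .  [on edge]
    (2,2)@(5, 5): e=[10,0,2] → .  [on edge]
    (1,3)@(3, 7): e=[14,0,-2] → .  [on edge]
    (0,4)@(1, 9): e=[18,0,-6] → .  [on edge]
  covered (0 px):
    . . . . . .
    . . . . . .
    . . . . . .
    . . . . . .
    . . . . . .
    . . . . . .
    . . . . . .
    . . . . . .
    . . . . . .
    . . . . . .
    . . . . . .
    . . . . . .
T3:
  2·area = 36
  edge (10, 6)→(10, 12): d=(0,6) right/bottom  bias=-1
  edge (10, 12)→(4, 16): d=(-6,4) right/bottom  bias=-1
  edge (4, 16)→(10, 6): d=(6,-10) top-left  bias=+0
    (4,4)@(9, 9): e=[6,22,8] → X
    (5,4)@(11, 9): e=[-6,14,28] → .
    (3,5)@(7, 11): e=[18,18,0] → X  [on edge]
    (5,5)@(11, 11): e=[-6,2,40] → .
    (3,6)@(7, 13): e=[18,6,12] → X
    (4,6)@(9, 13): e=[6,-2,32] → .
    (2,7)@(5, 15): e=[30,2,4] → X
    (3,7)@(7, 15): e=[18,-6,24] → .
    (2,8)@(5, 17): e=[30,-10,16] → .
    (0,10)@(1, 21): e=[54,-18,0] → .  [on edge]
  covered (5 px):
    . . . . . .
    . . . . . .
    . . . . . .
    . . . . . .
    . . . . X .
    . . . X X .
    . . . X . .
    . . X . . .
    . . . . . .
    . . . . . .
    . . . . . .
    . . . . . .

Z-buffer (winner per pixel, '.' = empty):
  . . . . . .
  . . 0 . . .
  . . . 0 . .
  . . . . 0 .
  . 1 . . 3 .
  . 1 . 3 3 .
  . 1 . 3 . .
  . 1 3 . . .
  . 1 . . . .
  . . . . . .
  . . . . . .
  . . . . . .

Result: 3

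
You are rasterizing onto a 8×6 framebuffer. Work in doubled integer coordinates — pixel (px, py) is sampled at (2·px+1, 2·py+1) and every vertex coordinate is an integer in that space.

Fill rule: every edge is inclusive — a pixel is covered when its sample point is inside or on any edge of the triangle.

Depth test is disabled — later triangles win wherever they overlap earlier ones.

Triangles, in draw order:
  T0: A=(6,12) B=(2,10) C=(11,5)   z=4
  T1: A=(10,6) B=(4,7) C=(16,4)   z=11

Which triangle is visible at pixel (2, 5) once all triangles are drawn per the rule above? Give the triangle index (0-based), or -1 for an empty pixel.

T0:
  2·area = 38
  edge (6, 12)→(2, 10): d=(-4,-2) inclusive
  edge (2, 10)→(11, 5): d=(9,-5) inclusive
  edge (11, 5)→(6, 12): d=(-5,7) inclusive
    (5,2)@(11, 5): e=[38,0,0] → █  [on edge]
    (6,2)@(13, 5): e=[42,10,-14] → ·
    (4,3)@(9, 7): e=[26,8,4] → █
    (5,3)@(11, 7): e=[30,18,-10] → ·
    (2,4)@(5, 9): e=[10,6,22] → █
    (3,4)@(7, 9): e=[14,16,8] → █
    (4,4)@(9, 9): e=[18,26,-6] → ·
    (2,5)@(5, 11): e=[2,24,12] → █
    (3,5)@(7, 11): e=[6,34,-2] → ·
  covered (5 px):
    · · · · · · · ·
    · · · · · · · ·
    · · · · · █ · ·
    · · · · █ · · ·
    · · █ █ · · · ·
    · · █ · · · · ·
T1:
  2·area = 6
  edge (10, 6)→(4, 7): d=(-6,1) inclusive
  edge (4, 7)→(16, 4): d=(12,-3) inclusive
  edge (16, 4)→(10, 6): d=(-6,2) inclusive
    (6,2)@(13, 5): e=[3,3,0] → █  [on edge]
    (7,2)@(15, 5): e=[1,9,-4] → ·
    (3,3)@(7, 7): e=[-3,9,0] → ·  [on edge]
    (6,3)@(13, 7): e=[-9,27,-12] → ·
    (0,4)@(1, 9): e=[-9,15,0] → ·  [on edge]
  covered (1 px):
    · · · · · · · ·
    · · · · · · · ·
    · · · · · · █ ·
    · · · · · · · ·
    · · · · · · · ·
    · · · · · · · ·

Z-buffer (winner per pixel, '.' = empty):
  . . . . . . . .
  . . . . . . . .
  . . . . . 0 1 .
  . . . . 0 . . .
  . . 0 0 . . . .
  . . 0 . . . . .

Result: 0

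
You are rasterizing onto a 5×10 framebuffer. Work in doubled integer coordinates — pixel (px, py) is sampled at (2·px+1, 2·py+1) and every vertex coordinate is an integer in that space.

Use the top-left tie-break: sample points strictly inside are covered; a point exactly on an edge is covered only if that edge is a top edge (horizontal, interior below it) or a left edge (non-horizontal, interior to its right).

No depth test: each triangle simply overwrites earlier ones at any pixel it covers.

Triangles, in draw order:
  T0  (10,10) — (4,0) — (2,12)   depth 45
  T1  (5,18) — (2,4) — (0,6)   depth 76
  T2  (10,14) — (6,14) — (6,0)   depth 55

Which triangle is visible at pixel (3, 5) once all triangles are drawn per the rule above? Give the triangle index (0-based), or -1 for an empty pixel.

T0:
  2·area = 92  (B↔C swapped to make it positive)
  edge (10, 10)→(2, 12): d=(-8,2) right/bottom  bias=-1
  edge (2, 12)→(4, 0): d=(2,-12) top-left  bias=+0
  edge (4, 0)→(10, 10): d=(6,10) right/bottom  bias=-1
    (2,1)@(5, 3): e=[66,18,8] → █
    (3,1)@(7, 3): e=[62,42,-12] → ·
    (2,2)@(5, 5): e=[50,22,20] → █
    (3,2)@(7, 5): e=[46,46,0] → ·  [on edge]
    (1,3)@(3, 7): e=[38,2,52] → █
    (3,3)@(7, 7): e=[30,50,12] → █
    (4,3)@(9, 7): e=[26,74,-8] → ·
    (1,4)@(3, 9): e=[22,6,64] → █
    (4,4)@(9, 9): e=[10,78,4] → █
    (1,5)@(3, 11): e=[6,10,76] → █
    (3,5)@(7, 11): e=[-2,58,36] → ·
    (4,5)@(9, 11): e=[-6,82,16] → ·
  covered (11 px):
    · · · · ·
    · · █ · ·
    · · █ · ·
    · █ █ █ ·
    · █ █ █ █
    · █ █ · ·
    · · · · ·
    · · · · ·
    · · · · ·
    · · · · ·
T1:
  2·area = 34  (B↔C swapped to make it positive)
  edge (5, 18)→(0, 6): d=(-5,-12) top-left  bias=+0
  edge (0, 6)→(2, 4): d=(2,-2) top-left  bias=+0
  edge (2, 4)→(5, 18): d=(3,14) right/bottom  bias=-1
    (2,0)@(5, 1): e=[85,0,-51] → ·  [on edge]
    (1,1)@(3, 3): e=[51,0,-17] → ·  [on edge]
    (0,2)@(1, 5): e=[17,0,17] → █  [on edge]
    (1,2)@(3, 5): e=[41,4,-11] → ·
    (0,3)@(1, 7): e=[7,4,23] → █
    (1,3)@(3, 7): e=[31,8,-5] → ·
    (0,4)@(1, 9): e=[-3,8,29] → ·
    (1,4)@(3, 9): e=[21,12,1] → █
    (2,4)@(5, 9): e=[45,16,-27] → ·
    (1,5)@(3, 11): e=[11,16,7] → █
    (2,5)@(5, 11): e=[35,20,-21] → ·
    (1,6)@(3, 13): e=[1,20,13] → █
  covered (5 px):
    · · · · ·
    · · · · ·
    █ · · · ·
    █ · · · ·
    · █ · · ·
    · █ · · ·
    · █ · · ·
    · · · · ·
    · · · · ·
    · · · · ·
T2:
  2·area = 56
  edge (10, 14)→(6, 14): d=(-4,0) right/bottom  bias=-1
  edge (6, 14)→(6, 0): d=(0,-14) top-left  bias=+0
  edge (6, 0)→(10, 14): d=(4,14) right/bottom  bias=-1
    (3,2)@(7, 5): e=[36,14,6] → █
    (4,2)@(9, 5): e=[36,42,-22] → ·
    (3,3)@(7, 7): e=[28,14,14] → █
    (4,3)@(9, 7): e=[28,42,-14] → ·
    (3,4)@(7, 9): e=[20,14,22] → █
    (4,4)@(9, 9): e=[20,42,-6] → ·
    (3,5)@(7, 11): e=[12,14,30] → █
    (4,5)@(9, 11): e=[12,42,2] → █
    (3,6)@(7, 13): e=[4,14,38] → █
    (3,7)@(7, 15): e=[-4,14,46] → ·
    (4,7)@(9, 15): e=[-4,42,18] → ·
  covered (7 px):
    · · · · ·
    · · · · ·
    · · · █ ·
    · · · █ ·
    · · · █ ·
    · · · █ █
    · · · █ █
    · · · · ·
    · · · · ·
    · · · · ·

Z-buffer (winner per pixel, '.' = empty):
  . . . . .
  . . 0 . .
  1 . 0 2 .
  1 0 0 2 .
  . 1 0 2 0
  . 1 0 2 2
  . 1 . 2 2
  . . . . .
  . . . . .
  . . . . .

Final: 2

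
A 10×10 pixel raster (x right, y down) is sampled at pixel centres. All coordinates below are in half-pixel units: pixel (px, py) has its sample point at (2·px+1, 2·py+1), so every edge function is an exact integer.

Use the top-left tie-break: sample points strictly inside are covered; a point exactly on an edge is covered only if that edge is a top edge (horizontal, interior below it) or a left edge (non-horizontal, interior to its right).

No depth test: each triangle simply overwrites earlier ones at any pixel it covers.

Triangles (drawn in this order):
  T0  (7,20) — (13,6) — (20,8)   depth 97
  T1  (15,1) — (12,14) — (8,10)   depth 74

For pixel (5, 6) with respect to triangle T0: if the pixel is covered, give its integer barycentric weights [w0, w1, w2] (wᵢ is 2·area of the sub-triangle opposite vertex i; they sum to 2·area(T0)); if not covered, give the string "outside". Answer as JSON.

T0:
  2·area = 110
  edge (7, 20)→(13, 6): d=(6,-14) top-left  bias=+0
  edge (13, 6)→(20, 8): d=(7,2) right/bottom  bias=-1
  edge (20, 8)→(7, 20): d=(-13,12) right/bottom  bias=-1
    (6,3)@(13, 7): e=[6,7,97] → #
    (7,3)@(15, 7): e=[34,3,73] → #
    (8,3)@(17, 7): e=[62,-1,49] → ·
    (6,4)@(13, 9): e=[18,21,71] → #
    (8,4)@(17, 9): e=[74,13,23] → #
    (9,4)@(19, 9): e=[102,9,-1] → ·
    (5,5)@(11, 11): e=[2,39,69] → #
    (8,5)@(17, 11): e=[86,27,-3] → ·
    (5,6)@(11, 13): e=[14,53,43] → #
    (7,6)@(15, 13): e=[70,45,-5] → ·
    (5,7)@(11, 15): e=[26,67,17] → #
    (6,7)@(13, 15): e=[54,63,-7] → ·
  covered (12 px):
    · · · · · · · · · ·
    · · · · · · · · · ·
    · · · · · · · · · ·
    · · · · · · # # · ·
    · · · · · · # # # ·
    · · · · · # # # · ·
    · · · · · # # · · ·
    · · · · · # · · · ·
    · · · · # · · · · ·
    · · · · · · · · · ·
T1:
  2·area = 64
  edge (15, 1)→(12, 14): d=(-3,13) right/bottom  bias=-1
  edge (12, 14)→(8, 10): d=(-4,-4) top-left  bias=+0
  edge (8, 10)→(15, 1): d=(7,-9) top-left  bias=+0
    (7,0)@(15, 1): e=[0,64,0] → ·  [on edge]
    (0,1)@(1, 3): e=[176,0,-112] → ·  [on edge]
    (1,2)@(3, 5): e=[144,0,-80] → ·  [on edge]
    (6,2)@(13, 5): e=[14,40,10] → #
    (7,2)@(15, 5): e=[-12,48,28] → ·
    (2,3)@(5, 7): e=[112,0,-48] → ·  [on edge]
    (5,3)@(11, 7): e=[34,24,6] → #
    (7,3)@(15, 7): e=[-18,40,42] → ·
    (3,4)@(7, 9): e=[80,0,-16] → ·  [on edge]
    (4,4)@(9, 9): e=[54,8,2] → #
    (7,4)@(15, 9): e=[-24,32,56] → ·
    (4,5)@(9, 11): e=[48,0,16] → #  [on edge]
    (5,6)@(11, 13): e=[16,0,48] → #  [on edge]
    (6,7)@(13, 15): e=[-16,0,80] → ·  [on edge]
    (7,8)@(15, 17): e=[-48,0,112] → ·  [on edge]
    (0,9)@(1, 19): e=[128,-64,0] → ·  [on edge]
    (8,9)@(17, 19): e=[-80,0,144] → ·  [on edge]
  covered (9 px):
    · · · · · · · · · ·
    · · · · · · · · · ·
    · · · · · · # · · ·
    · · · · · # # · · ·
    · · · · # # # · · ·
    · · · · # # · · · ·
    · · · · · # · · · ·
    · · · · · · · · · ·
    · · · · · · · · · ·
    · · · · · · · · · ·

Result: [53,43,14]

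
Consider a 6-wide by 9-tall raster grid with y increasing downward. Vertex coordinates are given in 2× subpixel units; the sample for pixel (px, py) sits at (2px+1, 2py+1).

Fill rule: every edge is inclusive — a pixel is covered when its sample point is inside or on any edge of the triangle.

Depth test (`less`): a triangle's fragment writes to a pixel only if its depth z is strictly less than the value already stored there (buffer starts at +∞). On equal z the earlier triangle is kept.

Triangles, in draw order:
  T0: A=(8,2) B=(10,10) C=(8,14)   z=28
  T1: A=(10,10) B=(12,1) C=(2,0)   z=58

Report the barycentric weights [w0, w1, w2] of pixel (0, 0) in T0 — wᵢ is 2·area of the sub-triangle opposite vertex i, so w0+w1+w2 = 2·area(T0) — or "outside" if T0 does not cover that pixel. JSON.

T0:
  2·area = 24
  edge (8, 2)→(10, 10): d=(2,8) inclusive
  edge (10, 10)→(8, 14): d=(-2,4) inclusive
  edge (8, 14)→(8, 2): d=(0,-12) inclusive
    (4,3)@(9, 7): e=[2,10,12] → X
    (5,3)@(11, 7): e=[-14,2,36] → .
    (4,4)@(9, 9): e=[6,6,12] → X
    (5,4)@(11, 9): e=[-10,-2,36] → .
    (4,5)@(9, 11): e=[10,2,12] → X
    (5,5)@(11, 11): e=[-6,-6,36] → .
    (4,6)@(9, 13): e=[14,-2,12] → .
  covered (3 px):
    . . . . . .
    . . . . . .
    . . . . . .
    . . . . X .
    . . . . X .
    . . . . X .
    . . . . . .
    . . . . . .
    . . . . . .
T1:
  2·area = 92  (B↔C swapped to make it positive)
  edge (10, 10)→(2, 0): d=(-8,-10) inclusive
  edge (2, 0)→(12, 1): d=(10,1) inclusive
  edge (12, 1)→(10, 10): d=(-2,9) inclusive
    (1,0)@(3, 1): e=[2,9,81] → X
    (2,0)@(5, 1): e=[22,7,63] → X
    (3,0)@(7, 1): e=[42,5,45] → X
    (4,0)@(9, 1): e=[62,3,27] → X
    (5,0)@(11, 1): e=[82,1,9] → X
    (1,1)@(3, 3): e=[-14,29,77] → .
    (2,1)@(5, 3): e=[6,27,59] → X
    (2,2)@(5, 5): e=[-10,47,55] → .
    (3,2)@(7, 5): e=[10,45,37] → X
    (3,3)@(7, 7): e=[-6,65,33] → .
    (4,3)@(9, 7): e=[14,63,15] → X
    (5,3)@(11, 7): e=[34,61,-3] → .
  covered (13 px):
    . X X X X X
    . . X X X X
    . . . X X X
    . . . . X .
    . . . . . .
    . . . . . .
    . . . . . .
    . . . . . .
    . . . . . .

Final: "outside"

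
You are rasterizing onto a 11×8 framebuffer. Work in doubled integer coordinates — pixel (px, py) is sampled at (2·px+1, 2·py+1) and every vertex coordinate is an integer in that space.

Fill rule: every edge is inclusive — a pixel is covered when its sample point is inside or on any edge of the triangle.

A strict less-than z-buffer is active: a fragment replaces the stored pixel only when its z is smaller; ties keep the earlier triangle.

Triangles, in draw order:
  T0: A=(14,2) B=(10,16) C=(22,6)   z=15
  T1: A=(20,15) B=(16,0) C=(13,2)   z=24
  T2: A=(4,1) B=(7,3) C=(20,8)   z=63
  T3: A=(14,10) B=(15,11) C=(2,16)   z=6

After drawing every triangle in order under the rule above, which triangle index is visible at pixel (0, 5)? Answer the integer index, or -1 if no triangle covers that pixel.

T0:
  2·area = 128  (B↔C swapped to make it positive)
  edge (14, 2)→(22, 6): d=(8,4) inclusive
  edge (22, 6)→(10, 16): d=(-12,10) inclusive
  edge (10, 16)→(14, 2): d=(4,-14) inclusive
    (7,1)@(15, 3): e=[4,106,18] → █
    (8,1)@(17, 3): e=[-4,86,46] → ·
    (7,2)@(15, 5): e=[20,82,26] → █
    (8,2)@(17, 5): e=[12,62,54] → █
    (9,2)@(19, 5): e=[4,42,82] → █
    (10,2)@(21, 5): e=[-4,22,110] → ·
    (6,3)@(13, 7): e=[44,78,6] → █
    (10,3)@(21, 7): e=[12,-2,118] → ·
    (6,4)@(13, 9): e=[60,54,14] → █
    (9,4)@(19, 9): e=[36,-6,98] → ·
    (6,5)@(13, 11): e=[76,30,22] → █
    (8,5)@(17, 11): e=[60,-10,78] → ·
  covered (16 px):
    · · · · · · · · · · ·
    · · · · · · · █ · · ·
    · · · · · · · █ █ █ ·
    · · · · · · █ █ █ █ ·
    · · · · · · █ █ █ · ·
    · · · · · · █ █ · · ·
    · · · · · █ █ · · · ·
    · · · · · █ · · · · ·
T1:
  2·area = 53  (B↔C swapped to make it positive)
  edge (20, 15)→(13, 2): d=(-7,-13) inclusive
  edge (13, 2)→(16, 0): d=(3,-2) inclusive
  edge (16, 0)→(20, 15): d=(4,15) inclusive
    (7,0)@(15, 1): e=[33,1,19] → █
    (8,0)@(17, 1): e=[59,5,-11] → ·
    (7,1)@(15, 3): e=[19,7,27] → █
    (8,1)@(17, 3): e=[45,11,-3] → ·
    (7,2)@(15, 5): e=[5,13,35] → █
    (8,2)@(17, 5): e=[31,17,5] → █
    (9,2)@(19, 5): e=[57,21,-25] → ·
    (7,3)@(15, 7): e=[-9,19,43] → ·
    (8,3)@(17, 7): e=[17,23,13] → █
    (9,3)@(19, 7): e=[43,27,-17] → ·
    (8,4)@(17, 9): e=[3,29,21] → █
    (9,4)@(19, 9): e=[29,33,-9] → ·
  covered (7 px):
    · · · · · · · █ · · ·
    · · · · · · · █ · · ·
    · · · · · · · █ █ · ·
    · · · · · · · · █ · ·
    · · · · · · · · █ · ·
    · · · · · · · · · · ·
    · · · · · · · · · █ ·
    · · · · · · · · · · ·
T2:
  2·area = 11  (B↔C swapped to make it positive)
  edge (4, 1)→(20, 8): d=(16,7) inclusive
  edge (20, 8)→(7, 3): d=(-13,-5) inclusive
  edge (7, 3)→(4, 1): d=(-3,-2) inclusive
    (3,1)@(7, 3): e=[11,0,0] → █  [on edge]
    (4,1)@(9, 3): e=[-3,10,4] → ·
    (3,2)@(7, 5): e=[43,-26,-6] → ·
    (6,2)@(13, 5): e=[1,4,6] → █
    (7,2)@(15, 5): e=[-13,14,10] → ·
    (6,3)@(13, 7): e=[33,-22,0] → ·  [on edge]
    (9,5)@(19, 11): e=[55,-44,0] → ·  [on edge]
  covered (2 px):
    · · · · · · · · · · ·
    · · · █ · · · · · · ·
    · · · · · · █ · · · ·
    · · · · · · · · · · ·
    · · · · · · · · · · ·
    · · · · · · · · · · ·
    · · · · · · · · · · ·
    · · · · · · · · · · ·
T3:
  2·area = 18
  edge (14, 10)→(15, 11): d=(1,1) inclusive
  edge (15, 11)→(2, 16): d=(-13,5) inclusive
  edge (2, 16)→(14, 10): d=(12,-6) inclusive
    (2,0)@(5, 1): e=[0,180,-162] → ·  [on edge]
    (3,1)@(7, 3): e=[0,144,-126] → ·  [on edge]
    (4,2)@(9, 5): e=[0,108,-90] → ·  [on edge]
    (5,3)@(11, 7): e=[0,72,-54] → ·  [on edge]
    (6,4)@(13, 9): e=[0,36,-18] → ·  [on edge]
    (6,5)@(13, 11): e=[2,10,6] → █
    (7,5)@(15, 11): e=[0,0,18] → █  [on edge]
    (8,5)@(17, 11): e=[-2,-10,30] → ·
    (4,6)@(9, 13): e=[8,4,6] → █
    (5,6)@(11, 13): e=[6,-6,18] → ·
    (6,6)@(13, 13): e=[4,-16,30] → ·
    (7,6)@(15, 13): e=[2,-26,42] → ·
    (8,6)@(17, 13): e=[0,-36,54] → ·  [on edge]
    (9,7)@(19, 15): e=[0,-72,90] → ·  [on edge]
  covered (3 px):
    · · · · · · · · · · ·
    · · · · · · · · · · ·
    · · · · · · · · · · ·
    · · · · · · · · · · ·
    · · · · · · · · · · ·
    · · · · · · █ █ · · ·
    · · · · █ · · · · · ·
    · · · · · · · · · · ·

Z-buffer (winner per pixel, '.' = empty):
  . . . . . . . 1 . . .
  . . . 2 . . . 0 . . .
  . . . . . . 2 0 0 0 .
  . . . . . . 0 0 0 0 .
  . . . . . . 0 0 0 . .
  . . . . . . 3 3 . . .
  . . . . 3 0 0 . . 1 .
  . . . . . 0 . . . . .

Final: -1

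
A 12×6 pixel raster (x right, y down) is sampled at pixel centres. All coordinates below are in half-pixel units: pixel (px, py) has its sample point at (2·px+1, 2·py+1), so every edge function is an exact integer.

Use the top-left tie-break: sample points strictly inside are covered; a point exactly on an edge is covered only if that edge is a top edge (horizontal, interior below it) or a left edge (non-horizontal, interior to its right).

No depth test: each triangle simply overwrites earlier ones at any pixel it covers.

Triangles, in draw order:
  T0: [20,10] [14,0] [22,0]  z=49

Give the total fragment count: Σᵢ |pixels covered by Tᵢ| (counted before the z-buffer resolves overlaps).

T0:
  2·area = 80
  edge (20, 10)→(14, 0): d=(-6,-10) top-left  bias=+0
  edge (14, 0)→(22, 0): d=(8,0) top-left  bias=+0
  edge (22, 0)→(20, 10): d=(-2,10) right/bottom  bias=-1
    (7,0)@(15, 1): e=[4,8,68] → #
    (8,0)@(17, 1): e=[24,8,48] → #
    (9,0)@(19, 1): e=[44,8,28] → #
    (10,0)@(21, 1): e=[64,8,8] → #
    (11,0)@(23, 1): e=[84,8,-12] → ·
    (7,1)@(15, 3): e=[-8,24,64] → ·
    (8,1)@(17, 3): e=[12,24,44] → #
    (11,1)@(23, 3): e=[72,24,-16] → ·
    (8,2)@(17, 5): e=[0,40,40] → #  [on edge]
    (10,2)@(21, 5): e=[40,40,0] → ·  [on edge]
    (8,3)@(17, 7): e=[-12,56,36] → ·
    (9,3)@(19, 7): e=[8,56,16] → #
  covered (10 px):
    · · · · · · · # # # # ·
    · · · · · · · · # # # ·
    · · · · · · · · # # · ·
    · · · · · · · · · # · ·
    · · · · · · · · · · · ·
    · · · · · · · · · · · ·

Result: 10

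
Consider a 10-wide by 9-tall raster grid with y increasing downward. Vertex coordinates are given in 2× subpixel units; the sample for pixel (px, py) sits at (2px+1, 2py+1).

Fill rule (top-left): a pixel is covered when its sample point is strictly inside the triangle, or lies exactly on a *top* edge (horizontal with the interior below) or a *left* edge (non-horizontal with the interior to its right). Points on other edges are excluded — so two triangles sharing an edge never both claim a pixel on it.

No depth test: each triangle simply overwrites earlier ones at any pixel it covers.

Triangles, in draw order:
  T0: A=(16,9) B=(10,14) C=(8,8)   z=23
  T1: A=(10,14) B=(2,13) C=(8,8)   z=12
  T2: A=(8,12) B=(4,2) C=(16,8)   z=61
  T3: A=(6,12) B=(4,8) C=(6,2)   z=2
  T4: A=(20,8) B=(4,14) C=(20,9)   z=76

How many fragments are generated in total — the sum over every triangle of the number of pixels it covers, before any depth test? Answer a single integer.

T0:
  2·area = 46
  edge (16, 9)→(10, 14): d=(-6,5) right/bottom  bias=-1
  edge (10, 14)→(8, 8): d=(-2,-6) top-left  bias=+0
  edge (8, 8)→(16, 9): d=(8,1) right/bottom  bias=-1
    (3,2)@(7, 5): e=[69,0,-23] → .  [on edge]
    (4,4)@(9, 9): e=[35,4,7] → X
    (5,4)@(11, 9): e=[25,16,5] → X
    (6,4)@(13, 9): e=[15,28,3] → X
    (7,4)@(15, 9): e=[5,40,1] → X
    (8,4)@(17, 9): e=[-5,52,-1] → .
    (4,5)@(9, 11): e=[23,0,23] → X  [on edge]
    (7,5)@(15, 11): e=[-7,36,17] → .
    (4,6)@(9, 13): e=[11,-4,39] → .
    (5,6)@(11, 13): e=[1,8,37] → X
    (6,6)@(13, 13): e=[-9,20,35] → .
    (5,7)@(11, 15): e=[-11,4,53] → .
    (5,8)@(11, 17): e=[-23,0,69] → .  [on edge]
  covered (8 px):
    . . . . . . . . . .
    . . . . . . . . . .
    . . . . . . . . . .
    . . . . . . . . . .
    . . . . X X X X . .
    . . . . X X X . . .
    . . . . . X . . . .
    . . . . . . . . . .
    . . . . . . . . . .
T1:
  2·area = 46
  edge (10, 14)→(2, 13): d=(-8,-1) top-left  bias=+0
  edge (2, 13)→(8, 8): d=(6,-5) top-left  bias=+0
  edge (8, 8)→(10, 14): d=(2,6) right/bottom  bias=-1
    (3,2)@(7, 5): e=[69,-23,0] → .  [on edge]
    (3,4)@(7, 9): e=[37,1,8] → X
    (4,4)@(9, 9): e=[39,11,-4] → .
    (2,5)@(5, 11): e=[19,3,24] → X
    (4,5)@(9, 11): e=[23,23,0] → .  [on edge]
    (1,6)@(3, 13): e=[1,5,40] → X
    (4,6)@(9, 13): e=[7,35,4] → X
    (5,6)@(11, 13): e=[9,45,-8] → .
    (1,7)@(3, 15): e=[-15,17,44] → .
    (2,7)@(5, 15): e=[-13,27,32] → .
    (3,7)@(7, 15): e=[-11,37,20] → .
    (4,7)@(9, 15): e=[-9,47,8] → .
    (5,8)@(11, 17): e=[-23,69,0] → .  [on edge]
  covered (7 px):
    . . . . . . . . . .
    . . . . . . . . . .
    . . . . . . . . . .
    . . . . . . . . . .
    . . . X . . . . . .
    . . X X . . . . . .
    . X X X X . . . . .
    . . . . . . . . . .
    . . . . . . . . . .
T2:
  2·area = 96
  edge (8, 12)→(4, 2): d=(-4,-10) top-left  bias=+0
  edge (4, 2)→(16, 8): d=(12,6) right/bottom  bias=-1
  edge (16, 8)→(8, 12): d=(-8,4) right/bottom  bias=-1
    (2,1)@(5, 3): e=[6,6,84] → X
    (3,1)@(7, 3): e=[26,-6,76] → .
    (2,2)@(5, 5): e=[-2,30,68] → .
    (3,2)@(7, 5): e=[18,18,60] → X
    (4,2)@(9, 5): e=[38,6,52] → X
    (5,2)@(11, 5): e=[58,-6,44] → .
    (3,3)@(7, 7): e=[10,42,44] → X
    (5,3)@(11, 7): e=[50,18,28] → X
    (6,3)@(13, 7): e=[70,6,20] → X
    (7,3)@(15, 7): e=[90,-6,12] → .
    (3,4)@(7, 9): e=[2,66,28] → X
    (7,4)@(15, 9): e=[82,18,-4] → .
  covered (12 px):
    . . . . . . . . . .
    . . X . . . . . . .
    . . . X X . . . . .
    . . . X X X X . . .
    . . . X X X X . . .
    . . . . X . . . . .
    . . . . . . . . . .
    . . . . . . . . . .
    . . . . . . . . . .
T3:
  2·area = 20
  edge (6, 12)→(4, 8): d=(-2,-4) top-left  bias=+0
  edge (4, 8)→(6, 2): d=(2,-6) top-left  bias=+0
  edge (6, 2)→(6, 12): d=(0,10) right/bottom  bias=-1
    (2,2)@(5, 5): e=[10,0,10] → X  [on edge]
    (3,2)@(7, 5): e=[18,12,-10] → .
    (2,3)@(5, 7): e=[6,4,10] → X
    (3,3)@(7, 7): e=[14,16,-10] → .
    (2,4)@(5, 9): e=[2,8,10] → X
    (3,4)@(7, 9): e=[10,20,-10] → .
    (1,5)@(3, 11): e=[-10,0,30] → .  [on edge]
    (2,5)@(5, 11): e=[-2,12,10] → .
    (0,8)@(1, 17): e=[-30,0,50] → .  [on edge]
  covered (3 px):
    . . . . . . . . . .
    . . . . . . . . . .
    . . X . . . . . . .
    . . X . . . . . . .
    . . X . . . . . . .
    . . . . . . . . . .
    . . . . . . . . . .
    . . . . . . . . . .
    . . . . . . . . . .
T4:
  2·area = 16  (B↔C swapped to make it positive)
  edge (20, 8)→(20, 9): d=(0,1) right/bottom  bias=-1
  edge (20, 9)→(4, 14): d=(-16,5) right/bottom  bias=-1
  edge (4, 14)→(20, 8): d=(16,-6) top-left  bias=+0
    (9,4)@(19, 9): e=[1,5,10] → X
    (6,5)@(13, 11): e=[7,3,6] → X
    (7,5)@(15, 11): e=[5,-7,18] → .
    (9,5)@(19, 11): e=[1,-27,42] → .
    (3,6)@(7, 13): e=[13,1,2] → X
    (4,6)@(9, 13): e=[11,-9,14] → .
    (6,6)@(13, 13): e=[7,-29,38] → .
    (3,7)@(7, 15): e=[13,-31,34] → .
  covered (3 px):
    . . . . . . . . . .
    . . . . . . . . . .
    . . . . . . . . . .
    . . . . . . . . . .
    . . . . . . . . . X
    . . . . . . X . . .
    . . . X . . . . . .
    . . . . . . . . . .
    . . . . . . . . . .

Final: 33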